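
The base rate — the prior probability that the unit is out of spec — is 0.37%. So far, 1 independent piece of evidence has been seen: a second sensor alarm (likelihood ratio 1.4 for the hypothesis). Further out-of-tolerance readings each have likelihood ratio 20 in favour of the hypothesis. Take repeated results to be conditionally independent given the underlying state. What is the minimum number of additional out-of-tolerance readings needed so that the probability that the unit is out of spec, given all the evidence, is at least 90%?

3

Prior odds = 0.0037/0.9963 = 37/9963.
Bayes factor of the evidence already in hand = 1.4.
Odds after that evidence = (37/9963) × 1.4 = 259/49815.
Target odds = 0.9/0.1 = 9.
Need 20ⁿ ≥ 9 ÷ (259/49815) = 448335/259.
20² = 400 falls short of 448335/259 but 20³ = 8000 reaches it, so n = 3.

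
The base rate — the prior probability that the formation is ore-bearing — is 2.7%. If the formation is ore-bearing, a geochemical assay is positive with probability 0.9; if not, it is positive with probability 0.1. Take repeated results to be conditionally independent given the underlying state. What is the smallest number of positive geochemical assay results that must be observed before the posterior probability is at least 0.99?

Prior odds = 0.027/0.973 = 27/973.
Likelihood ratio of a positive = 0.9/0.1 = 9.
Target odds: 0.99 ÷ 0.01 = 99.
Need (27/973) × 9ⁿ ≥ 99, i.e. 9ⁿ ≥ 10703/3.
9³ = 729 falls short of 10703/3 but 9⁴ = 6561 reaches it, so n = 4.

4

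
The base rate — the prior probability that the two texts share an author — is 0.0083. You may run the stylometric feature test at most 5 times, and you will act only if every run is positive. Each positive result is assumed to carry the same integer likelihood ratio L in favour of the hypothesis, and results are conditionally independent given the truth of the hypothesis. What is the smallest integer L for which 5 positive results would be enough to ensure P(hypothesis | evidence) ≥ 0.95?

Prior odds = 0.0083/0.9917 = 83/9917.
Target odds = 0.95/0.05 = 19.
Need L⁵ ≥ 19 ÷ (83/9917) = 188423/83.
4⁵ = 1024 < 188423/83 ≤ 3125 = 5⁵, so L = 5.

5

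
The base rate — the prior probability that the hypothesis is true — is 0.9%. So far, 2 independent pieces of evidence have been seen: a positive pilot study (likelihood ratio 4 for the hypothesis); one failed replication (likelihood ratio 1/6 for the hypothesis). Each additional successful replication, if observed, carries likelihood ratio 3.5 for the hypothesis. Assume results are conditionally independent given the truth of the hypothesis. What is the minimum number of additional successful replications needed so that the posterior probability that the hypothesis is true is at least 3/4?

5

Prior odds = 0.009/0.991 = 9/991.
Combined Bayes factor of the evidence already in hand = 4 × (1/6) = 2/3.
Odds after that evidence = (9/991) × 2/3 = 6/991.
Target odds = 0.75/0.25 = 3.
Need 3.5ⁿ ≥ 3 ÷ (6/991) = 495.5.
3.5⁴ = 150.0625 falls short of 495.5 but 3.5⁵ = 525.21875 reaches it, so n = 5.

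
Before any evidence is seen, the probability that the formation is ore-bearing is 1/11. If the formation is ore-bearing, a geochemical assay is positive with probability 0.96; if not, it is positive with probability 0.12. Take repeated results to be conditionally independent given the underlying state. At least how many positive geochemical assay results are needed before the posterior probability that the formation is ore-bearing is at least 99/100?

Prior odds = (1/11)/(10/11) = 0.1.
Likelihood ratio of a positive = 0.96/0.12 = 8.
Target odds: 0.99 ÷ 0.01 = 99.
Need 0.1 × 8ⁿ ≥ 99, i.e. 8ⁿ ≥ 990.
8³ = 512 falls short of 990 but 8⁴ = 4096 reaches it, so n = 4.

4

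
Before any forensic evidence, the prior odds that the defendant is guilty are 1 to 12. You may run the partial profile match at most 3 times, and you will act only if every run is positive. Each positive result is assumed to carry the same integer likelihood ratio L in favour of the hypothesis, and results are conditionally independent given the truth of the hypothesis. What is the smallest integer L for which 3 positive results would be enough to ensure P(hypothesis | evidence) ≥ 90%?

Prior odds = 1/12.
Target odds = 0.9/0.1 = 9.
Need L³ ≥ 9 ÷ (1/12) = 108.
4³ = 64 < 108 ≤ 125 = 5³, so L = 5.

5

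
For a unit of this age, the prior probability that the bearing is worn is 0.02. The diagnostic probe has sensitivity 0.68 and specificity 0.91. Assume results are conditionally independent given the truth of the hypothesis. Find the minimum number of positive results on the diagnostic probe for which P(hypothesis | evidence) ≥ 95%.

4

Prior odds = 0.02/0.98 = 1/49.
False-positive rate = 1 − 0.91 = 0.09; likelihood ratio of a positive = 0.68/0.09 = 68/9.
Target odds: 0.95 ÷ 0.05 = 19.
Need (1/49) × (68/9)ⁿ ≥ 19, i.e. (68/9)ⁿ ≥ 931.
(68/9)³ = 314432/729 falls short of 931 but (68/9)⁴ = 21381376/6561 reaches it, so n = 4.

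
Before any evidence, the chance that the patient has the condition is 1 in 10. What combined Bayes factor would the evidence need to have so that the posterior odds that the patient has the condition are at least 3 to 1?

27

Prior odds = 0.1/0.9 = 1/9.
Target odds = 3.
Required Bayes factor = 3 ÷ (1/9) = 27.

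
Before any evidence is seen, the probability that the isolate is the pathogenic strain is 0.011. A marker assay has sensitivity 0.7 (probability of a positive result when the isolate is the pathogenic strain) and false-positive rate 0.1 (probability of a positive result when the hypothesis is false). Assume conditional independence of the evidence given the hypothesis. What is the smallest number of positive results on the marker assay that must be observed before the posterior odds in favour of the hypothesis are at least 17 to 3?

Prior odds = 0.011/0.989 = 11/989.
Likelihood ratio of a positive result = 0.7/0.1 = 7.
Target odds = 17/3.
Require 7ⁿ ≥ 17/3 ÷ (11/989) = 16813/33.
7³ = 343 falls short of 16813/33 but 7⁴ = 2401 reaches it, so n = 4.

4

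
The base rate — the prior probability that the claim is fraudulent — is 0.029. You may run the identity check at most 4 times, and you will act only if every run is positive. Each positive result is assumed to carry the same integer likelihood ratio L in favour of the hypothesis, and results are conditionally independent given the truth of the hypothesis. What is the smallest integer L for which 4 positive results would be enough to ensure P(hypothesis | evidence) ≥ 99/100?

Prior odds = 0.029/0.971 = 29/971.
Target odds = 0.99/0.01 = 99.
Need L⁴ ≥ 99 ÷ (29/971) = 96129/29.
7⁴ = 2401 < 96129/29 ≤ 4096 = 8⁴, so L = 8.

8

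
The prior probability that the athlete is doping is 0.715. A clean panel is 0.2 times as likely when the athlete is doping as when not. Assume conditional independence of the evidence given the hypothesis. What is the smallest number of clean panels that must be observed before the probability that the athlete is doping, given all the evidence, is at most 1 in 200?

Prior odds: 0.715 ÷ 0.285 = 143/57.
Likelihood ratio per clean panel = 0.2.
Target odds: 0.005 ÷ 0.995 = 1/199.
Require 0.2ⁿ ≤ 1/199 ÷ (143/57) = 57/28457.
0.2³ = 0.008 is still above 57/28457 but 0.2⁴ = 0.0016 is at or below it, so n = 4.

4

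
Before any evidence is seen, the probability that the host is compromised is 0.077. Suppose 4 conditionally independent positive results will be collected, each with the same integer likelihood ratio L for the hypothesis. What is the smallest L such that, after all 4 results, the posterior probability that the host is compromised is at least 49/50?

Prior odds = 0.077/0.923 = 77/923.
Target odds = 0.98/0.02 = 49.
Need L⁴ ≥ 49 ÷ (77/923) = 6461/11.
4⁴ = 256 < 6461/11 ≤ 625 = 5⁴, so L = 5.

5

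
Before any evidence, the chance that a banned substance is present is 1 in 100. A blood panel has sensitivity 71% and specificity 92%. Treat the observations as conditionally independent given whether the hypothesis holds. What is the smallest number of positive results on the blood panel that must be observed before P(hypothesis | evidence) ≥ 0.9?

4

Prior odds: 0.01 ÷ 0.99 = 1/99.
False-positive rate = 1 − 0.92 = 0.08; likelihood ratio of a positive = 0.71/0.08 = 8.875.
Target posterior odds = 0.9/0.1 = 9.
Need (1/99) × 8.875ⁿ ≥ 9, i.e. 8.875ⁿ ≥ 891.
8.875³ = 357911/512 falls short of 891 but 8.875⁴ = 25411681/4096 reaches it, so n = 4.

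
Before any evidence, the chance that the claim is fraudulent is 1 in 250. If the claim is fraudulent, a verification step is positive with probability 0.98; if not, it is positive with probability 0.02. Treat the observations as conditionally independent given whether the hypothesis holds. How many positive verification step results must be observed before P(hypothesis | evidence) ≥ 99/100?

Prior odds = 0.004/0.996 = 1/249.
Likelihood ratio of a positive = 0.98/0.02 = 49.
Target posterior odds = 0.99/0.01 = 99.
Need (1/249) × 49ⁿ ≥ 99, i.e. 49ⁿ ≥ 24651.
49² = 2401 falls short of 24651 but 49³ = 117649 reaches it, so n = 3.

3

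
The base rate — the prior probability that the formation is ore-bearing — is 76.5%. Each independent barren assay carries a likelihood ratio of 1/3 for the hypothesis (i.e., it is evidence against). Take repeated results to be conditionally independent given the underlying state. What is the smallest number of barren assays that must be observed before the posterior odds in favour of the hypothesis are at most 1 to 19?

4

Prior odds: 0.765 ÷ 0.235 = 153/47.
Likelihood ratio per barren assay = 1/3.
Target odds = 1/19.
Require (1/3)ⁿ ≤ 1/19 ÷ (153/47) = 47/2907.
(1/3)³ = 1/27 is still above 47/2907 but (1/3)⁴ = 1/81 is at or below it, so n = 4.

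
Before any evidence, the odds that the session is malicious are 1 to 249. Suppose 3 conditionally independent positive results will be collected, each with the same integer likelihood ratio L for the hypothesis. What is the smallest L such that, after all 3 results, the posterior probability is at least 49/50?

Prior odds = 1/249.
Target odds = 0.98/0.02 = 49.
Need L³ ≥ 49 ÷ (1/249) = 12201.
23³ = 12167 < 12201 ≤ 13824 = 24³, so L = 24.

24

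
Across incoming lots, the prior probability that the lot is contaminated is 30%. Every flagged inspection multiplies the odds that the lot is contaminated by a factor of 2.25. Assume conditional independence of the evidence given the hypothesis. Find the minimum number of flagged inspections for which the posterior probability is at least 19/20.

Prior odds: 0.3 ÷ 0.7 = 3/7.
Likelihood ratio per flagged inspection = 2.25.
Target odds: 0.95 ÷ 0.05 = 19.
Need (3/7) × 2.25ⁿ ≥ 19, i.e. 2.25ⁿ ≥ 133/3.
2.25⁴ = 25.62890625 falls short of 133/3 but 2.25⁵ = 59049/1024 reaches it, so n = 5.

5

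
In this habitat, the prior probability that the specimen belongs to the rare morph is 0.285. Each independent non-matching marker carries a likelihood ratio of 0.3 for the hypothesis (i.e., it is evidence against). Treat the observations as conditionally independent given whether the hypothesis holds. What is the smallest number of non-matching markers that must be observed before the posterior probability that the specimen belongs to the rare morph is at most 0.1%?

Prior odds = 0.285/0.715 = 57/143.
Likelihood ratio per non-matching marker = 0.3.
Target posterior odds = 0.001/0.999 = 1/999.
Need (57/143) × 0.3ⁿ ≤ 1/999, i.e. 0.3ⁿ ≤ 143/56943.
0.3⁴ = 0.0081 is still above 143/56943 but 0.3⁵ = 243/100000 is at or below it, so n = 5.

5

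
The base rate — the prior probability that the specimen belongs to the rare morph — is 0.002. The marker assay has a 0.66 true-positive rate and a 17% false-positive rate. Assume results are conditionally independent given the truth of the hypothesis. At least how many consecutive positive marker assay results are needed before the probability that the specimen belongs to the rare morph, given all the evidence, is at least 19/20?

7

Prior odds: 0.002 ÷ 0.998 = 1/499.
Likelihood ratio of a positive result = 0.66/0.17 = 66/17.
Target odds: 0.95 ÷ 0.05 = 19.
Require (66/17)ⁿ ≥ 19 ÷ (1/499) = 9481.
(66/17)⁶ ≈3424.29 falls short of 9481 but (66/17)⁷ ≈13294.3 reaches it, so n = 7.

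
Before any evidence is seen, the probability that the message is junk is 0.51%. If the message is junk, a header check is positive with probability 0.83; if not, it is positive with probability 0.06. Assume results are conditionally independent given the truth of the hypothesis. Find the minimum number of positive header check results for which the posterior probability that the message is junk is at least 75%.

Prior odds = 0.0051/0.9949 = 51/9949.
Likelihood ratio of a positive = 0.83/0.06 = 83/6.
Target odds: 0.75 ÷ 0.25 = 3.
Require (83/6)ⁿ ≥ 3 ÷ (51/9949) = 9949/17.
(83/6)² = 6889/36 falls short of 9949/17 but (83/6)³ = 571787/216 reaches it, so n = 3.

3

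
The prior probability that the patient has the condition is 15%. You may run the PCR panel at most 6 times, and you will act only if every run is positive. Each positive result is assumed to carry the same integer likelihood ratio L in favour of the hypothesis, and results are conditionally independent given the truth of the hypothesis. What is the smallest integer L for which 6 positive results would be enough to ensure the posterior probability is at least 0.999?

5

Prior odds = 0.15/0.85 = 3/17.
Target odds = 0.999/0.001 = 999.
Need L⁶ ≥ 999 ÷ (3/17) = 5661.
4⁶ = 4096 < 5661 ≤ 15625 = 5⁶, so L = 5.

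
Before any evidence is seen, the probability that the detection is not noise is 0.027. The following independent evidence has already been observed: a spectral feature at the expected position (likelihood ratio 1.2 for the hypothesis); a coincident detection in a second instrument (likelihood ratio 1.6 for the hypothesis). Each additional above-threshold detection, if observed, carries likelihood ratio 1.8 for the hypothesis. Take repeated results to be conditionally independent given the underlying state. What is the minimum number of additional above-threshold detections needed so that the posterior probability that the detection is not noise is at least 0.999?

Prior odds = 0.027/0.973 = 27/973.
Combined Bayes factor of the evidence already in hand = 1.2 × 1.6 = 1.92.
Odds after that evidence = (27/973) × 1.92 = 1296/24325.
Target odds = 0.999/0.001 = 999.
Need 1.8ⁿ ≥ 999 ÷ (1296/24325) = 900025/48.
1.8¹⁶ ≈12144 falls short of 900025/48 but 1.8¹⁷ ≈21859.1 reaches it, so n = 17.

17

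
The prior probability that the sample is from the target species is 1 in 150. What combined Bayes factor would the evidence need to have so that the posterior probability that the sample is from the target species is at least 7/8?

Prior odds = (1/150)/(149/150) = 1/149.
Target odds = 0.875/0.125 = 7.
Required Bayes factor = 7 ÷ (1/149) = 1043.

1043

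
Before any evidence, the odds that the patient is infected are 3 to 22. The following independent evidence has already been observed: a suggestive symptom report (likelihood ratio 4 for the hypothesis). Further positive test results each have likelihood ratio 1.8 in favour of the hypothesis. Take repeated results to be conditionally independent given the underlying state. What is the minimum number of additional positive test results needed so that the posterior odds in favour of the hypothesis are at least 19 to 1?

Prior odds = 3/22.
Bayes factor of the evidence already in hand = 4.
Odds after that evidence = (3/22) × 4 = 6/11.
Target odds = 19.
Need 1.8ⁿ ≥ 19 ÷ (6/11) = 209/6.
1.8⁶ = 531441/15625 falls short of 209/6 but 1.8⁷ = 4782969/78125 reaches it, so n = 7.

7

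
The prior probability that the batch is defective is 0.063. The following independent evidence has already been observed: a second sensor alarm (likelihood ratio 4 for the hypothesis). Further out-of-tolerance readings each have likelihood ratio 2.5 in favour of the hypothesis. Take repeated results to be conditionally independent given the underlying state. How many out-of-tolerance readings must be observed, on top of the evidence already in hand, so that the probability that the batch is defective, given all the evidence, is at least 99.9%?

Prior odds = 0.063/0.937 = 63/937.
Bayes factor of the evidence already in hand = 4.
Odds after that evidence = (63/937) × 4 = 252/937.
Target odds = 0.999/0.001 = 999.
Need 2.5ⁿ ≥ 999 ÷ (252/937) = 104007/28.
2.5⁸ = 390625/256 falls short of 104007/28 but 2.5⁹ = 1953125/512 reaches it, so n = 9.

9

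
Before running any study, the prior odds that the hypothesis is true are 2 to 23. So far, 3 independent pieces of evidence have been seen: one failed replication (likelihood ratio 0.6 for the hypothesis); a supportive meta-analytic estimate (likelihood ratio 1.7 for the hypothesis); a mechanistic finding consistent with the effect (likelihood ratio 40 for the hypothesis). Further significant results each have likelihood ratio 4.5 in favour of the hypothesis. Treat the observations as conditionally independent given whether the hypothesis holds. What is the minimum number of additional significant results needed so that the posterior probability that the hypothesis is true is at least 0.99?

3

Prior odds = 2/23.
Combined Bayes factor of the evidence already in hand = 0.6 × 1.7 × 40 = 40.8.
Odds after that evidence = (2/23) × 40.8 = 408/115.
Target odds = 0.99/0.01 = 99.
Need 4.5ⁿ ≥ 99 ÷ (408/115) = 3795/136.
4.5² = 20.25 falls short of 3795/136 but 4.5³ = 91.125 reaches it, so n = 3.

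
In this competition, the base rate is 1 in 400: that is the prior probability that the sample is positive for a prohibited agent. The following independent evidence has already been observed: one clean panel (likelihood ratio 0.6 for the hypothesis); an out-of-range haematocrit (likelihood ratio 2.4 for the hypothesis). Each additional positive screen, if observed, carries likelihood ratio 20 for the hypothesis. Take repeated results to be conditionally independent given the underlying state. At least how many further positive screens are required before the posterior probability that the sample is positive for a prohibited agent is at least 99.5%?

4

Prior odds = 0.0025/0.9975 = 1/399.
Combined Bayes factor of the evidence already in hand = 0.6 × 2.4 = 1.44.
Odds after that evidence = (1/399) × 1.44 = 12/3325.
Target odds = 0.995/0.005 = 199.
Need 20ⁿ ≥ 199 ÷ (12/3325) = 661675/12.
20³ = 8000 falls short of 661675/12 but 20⁴ = 160000 reaches it, so n = 4.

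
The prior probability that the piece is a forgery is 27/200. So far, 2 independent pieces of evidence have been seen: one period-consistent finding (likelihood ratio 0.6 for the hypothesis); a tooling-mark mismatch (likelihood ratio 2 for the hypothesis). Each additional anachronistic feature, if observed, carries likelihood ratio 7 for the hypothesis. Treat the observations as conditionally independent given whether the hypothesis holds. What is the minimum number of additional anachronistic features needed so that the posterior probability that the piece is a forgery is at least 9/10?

2

Prior odds = 0.135/0.865 = 27/173.
Combined Bayes factor of the evidence already in hand = 0.6 × 2 = 1.2.
Odds after that evidence = (27/173) × 1.2 = 162/865.
Target odds = 0.9/0.1 = 9.
Need 7ⁿ ≥ 9 ÷ (162/865) = 865/18.
7¹ = 7 falls short of 865/18 but 7² = 49 reaches it, so n = 2.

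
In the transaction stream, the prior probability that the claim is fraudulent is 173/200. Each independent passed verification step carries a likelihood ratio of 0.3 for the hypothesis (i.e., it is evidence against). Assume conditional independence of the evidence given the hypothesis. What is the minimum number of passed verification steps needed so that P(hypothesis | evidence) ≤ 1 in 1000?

8

Prior odds: 0.865 ÷ 0.135 = 173/27.
Likelihood ratio per passed verification step = 0.3.
Target posterior odds = 0.001/0.999 = 1/999.
Require 0.3ⁿ ≤ 1/999 ÷ (173/27) = 1/6401.
0.3⁷ = 2187/10000000 is still above 1/6401 but 0.3⁸ = 6561/100000000 is at or below it, so n = 8.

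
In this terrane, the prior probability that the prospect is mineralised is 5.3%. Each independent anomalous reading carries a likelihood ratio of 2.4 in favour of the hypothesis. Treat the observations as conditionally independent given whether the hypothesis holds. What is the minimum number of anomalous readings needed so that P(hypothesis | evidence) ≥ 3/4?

5

Prior odds: 0.053 ÷ 0.947 = 53/947.
Likelihood ratio per anomalous reading = 2.4.
Target posterior odds = 0.75/0.25 = 3.
Need (53/947) × 2.4ⁿ ≥ 3, i.e. 2.4ⁿ ≥ 2841/53.
2.4⁴ = 33.1776 falls short of 2841/53 but 2.4⁵ = 79.62624 reaches it, so n = 5.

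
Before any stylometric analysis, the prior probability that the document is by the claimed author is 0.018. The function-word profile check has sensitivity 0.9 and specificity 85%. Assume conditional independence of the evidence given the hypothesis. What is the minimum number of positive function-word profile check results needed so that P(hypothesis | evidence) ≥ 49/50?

5

Prior odds: 0.018 ÷ 0.982 = 9/491.
False-positive rate = 1 − 0.85 = 0.15; likelihood ratio of a positive = 0.9/0.15 = 6.
Target posterior odds = 0.98/0.02 = 49.
Require 6ⁿ ≥ 49 ÷ (9/491) = 24059/9.
6⁴ = 1296 falls short of 24059/9 but 6⁵ = 7776 reaches it, so n = 5.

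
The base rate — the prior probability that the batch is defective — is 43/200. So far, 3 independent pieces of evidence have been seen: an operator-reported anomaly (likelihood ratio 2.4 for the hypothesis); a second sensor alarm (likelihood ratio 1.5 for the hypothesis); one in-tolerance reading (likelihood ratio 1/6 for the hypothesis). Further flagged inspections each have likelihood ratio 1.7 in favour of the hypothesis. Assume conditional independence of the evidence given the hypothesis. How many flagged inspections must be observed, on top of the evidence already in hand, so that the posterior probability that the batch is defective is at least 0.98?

11

Prior odds = 0.215/0.785 = 43/157.
Combined Bayes factor of the evidence already in hand = 2.4 × 1.5 × (1/6) = 0.6.
Odds after that evidence = (43/157) × 0.6 = 129/785.
Target odds = 0.98/0.02 = 49.
Need 1.7ⁿ ≥ 49 ÷ (129/785) = 38465/129.
1.7¹⁰ ≈201.599 falls short of 38465/129 but 1.7¹¹ ≈342.719 reaches it, so n = 11.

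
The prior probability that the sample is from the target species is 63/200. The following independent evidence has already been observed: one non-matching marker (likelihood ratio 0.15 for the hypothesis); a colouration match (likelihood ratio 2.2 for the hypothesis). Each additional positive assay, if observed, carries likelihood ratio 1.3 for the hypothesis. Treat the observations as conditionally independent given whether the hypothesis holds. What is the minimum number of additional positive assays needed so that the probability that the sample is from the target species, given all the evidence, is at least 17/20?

Prior odds = 0.315/0.685 = 63/137.
Combined Bayes factor of the evidence already in hand = 0.15 × 2.2 = 0.33.
Odds after that evidence = (63/137) × 0.33 = 2079/13700.
Target odds = 0.85/0.15 = 17/3.
Need 1.3ⁿ ≥ 17/3 ÷ (2079/13700) = 232900/6237.
1.3¹³ ≈30.2875 falls short of 232900/6237 but 1.3¹⁴ ≈39.3738 reaches it, so n = 14.

14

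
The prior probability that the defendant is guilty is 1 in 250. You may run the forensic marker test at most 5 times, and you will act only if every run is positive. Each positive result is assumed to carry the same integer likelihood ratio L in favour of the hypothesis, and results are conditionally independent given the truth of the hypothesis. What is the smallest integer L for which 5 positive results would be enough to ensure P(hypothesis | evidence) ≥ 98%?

Prior odds = 0.004/0.996 = 1/249.
Target odds = 0.98/0.02 = 49.
Need L⁵ ≥ 49 ÷ (1/249) = 12201.
6⁵ = 7776 < 12201 ≤ 16807 = 7⁵, so L = 7.

7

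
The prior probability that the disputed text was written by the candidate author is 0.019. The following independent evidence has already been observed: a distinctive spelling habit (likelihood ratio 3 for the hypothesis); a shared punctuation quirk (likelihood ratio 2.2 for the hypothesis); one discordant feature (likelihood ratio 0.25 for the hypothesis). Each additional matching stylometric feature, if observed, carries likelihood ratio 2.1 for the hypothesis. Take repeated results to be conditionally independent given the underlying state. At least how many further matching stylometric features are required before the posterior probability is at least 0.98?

Prior odds = 0.019/0.981 = 19/981.
Combined Bayes factor of the evidence already in hand = 3 × 2.2 × 0.25 = 1.65.
Odds after that evidence = (19/981) × 1.65 = 209/6540.
Target odds = 0.98/0.02 = 49.
Need 2.1ⁿ ≥ 49 ÷ (209/6540) = 320460/209.
2.1⁹ ≈794.28 falls short of 320460/209 but 2.1¹⁰ ≈1667.99 reaches it, so n = 10.

10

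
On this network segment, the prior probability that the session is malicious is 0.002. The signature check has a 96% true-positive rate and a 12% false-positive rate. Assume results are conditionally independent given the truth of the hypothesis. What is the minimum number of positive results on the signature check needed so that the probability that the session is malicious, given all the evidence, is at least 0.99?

6

Prior odds = 0.002/0.998 = 1/499.
Likelihood ratio of a positive result = 0.96/0.12 = 8.
Target posterior odds = 0.99/0.01 = 99.
Need (1/499) × 8ⁿ ≥ 99, i.e. 8ⁿ ≥ 49401.
8⁵ = 32768 falls short of 49401 but 8⁶ = 262144 reaches it, so n = 6.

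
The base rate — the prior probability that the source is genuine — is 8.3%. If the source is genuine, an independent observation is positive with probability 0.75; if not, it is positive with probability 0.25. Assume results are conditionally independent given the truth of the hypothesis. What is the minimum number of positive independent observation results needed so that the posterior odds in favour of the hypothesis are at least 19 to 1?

5

Prior odds = 0.083/0.917 = 83/917.
Likelihood ratio of a positive = 0.75/0.25 = 3.
Target odds = 19.
Require 3ⁿ ≥ 19 ÷ (83/917) = 17423/83.
3⁴ = 81 falls short of 17423/83 but 3⁵ = 243 reaches it, so n = 5.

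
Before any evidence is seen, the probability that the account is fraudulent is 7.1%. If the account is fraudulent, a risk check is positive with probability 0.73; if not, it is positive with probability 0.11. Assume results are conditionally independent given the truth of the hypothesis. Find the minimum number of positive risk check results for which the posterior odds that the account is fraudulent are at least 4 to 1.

3

Prior odds: 0.071 ÷ 0.929 = 71/929.
Likelihood ratio of a positive = 0.73/0.11 = 73/11.
Target odds = 4.
Require (73/11)ⁿ ≥ 4 ÷ (71/929) = 3716/71.
(73/11)² = 5329/121 falls short of 3716/71 but (73/11)³ = 389017/1331 reaches it, so n = 3.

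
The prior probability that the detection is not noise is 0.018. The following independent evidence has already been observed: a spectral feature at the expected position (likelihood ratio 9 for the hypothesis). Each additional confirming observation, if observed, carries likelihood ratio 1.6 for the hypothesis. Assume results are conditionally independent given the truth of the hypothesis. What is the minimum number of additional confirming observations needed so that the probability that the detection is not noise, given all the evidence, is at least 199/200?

Prior odds = 0.018/0.982 = 9/491.
Bayes factor of the evidence already in hand = 9.
Odds after that evidence = (9/491) × 9 = 81/491.
Target odds = 0.995/0.005 = 199.
Need 1.6ⁿ ≥ 199 ÷ (81/491) = 97709/81.
1.6¹⁵ ≈1152.92 falls short of 97709/81 but 1.6¹⁶ ≈1844.67 reaches it, so n = 16.

16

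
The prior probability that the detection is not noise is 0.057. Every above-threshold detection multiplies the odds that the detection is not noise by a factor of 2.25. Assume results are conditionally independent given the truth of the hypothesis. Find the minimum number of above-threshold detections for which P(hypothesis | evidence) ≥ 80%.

Prior odds = 0.057/0.943 = 57/943.
Likelihood ratio per above-threshold detection = 2.25.
Target odds: 0.8 ÷ 0.2 = 4.
Require 2.25ⁿ ≥ 4 ÷ (57/943) = 3772/57.
2.25⁵ = 59049/1024 falls short of 3772/57 but 2.25⁶ = 531441/4096 reaches it, so n = 6.

6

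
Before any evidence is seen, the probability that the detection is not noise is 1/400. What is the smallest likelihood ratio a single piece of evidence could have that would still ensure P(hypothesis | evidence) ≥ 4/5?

Prior odds = 0.0025/0.9975 = 1/399.
Target odds = 0.8/0.2 = 4.
Required Bayes factor = 4 ÷ (1/399) = 1596.

1596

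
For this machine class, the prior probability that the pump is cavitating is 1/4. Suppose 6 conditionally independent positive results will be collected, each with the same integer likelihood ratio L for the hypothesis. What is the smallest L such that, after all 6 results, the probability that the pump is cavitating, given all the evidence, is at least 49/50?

Prior odds = 0.25/0.75 = 1/3.
Target odds = 0.98/0.02 = 49.
Need L⁶ ≥ 49 ÷ (1/3) = 147.
2⁶ = 64 < 147 ≤ 729 = 3⁶, so L = 3.

3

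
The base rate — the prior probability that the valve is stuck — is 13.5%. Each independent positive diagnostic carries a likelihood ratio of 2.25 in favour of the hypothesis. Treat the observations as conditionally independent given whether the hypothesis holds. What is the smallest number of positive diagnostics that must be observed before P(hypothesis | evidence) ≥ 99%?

Prior odds: 0.135 ÷ 0.865 = 27/173.
Likelihood ratio per positive diagnostic = 2.25.
Target posterior odds = 0.99/0.01 = 99.
Require 2.25ⁿ ≥ 99 ÷ (27/173) = 1903/3.
2.25⁷ = 4782969/16384 falls short of 1903/3 but 2.25⁸ = 43046721/65536 reaches it, so n = 8.

8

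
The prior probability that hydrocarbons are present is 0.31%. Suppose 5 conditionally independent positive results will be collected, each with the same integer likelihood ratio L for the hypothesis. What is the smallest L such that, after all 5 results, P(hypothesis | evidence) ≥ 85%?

5

Prior odds = 0.0031/0.9969 = 31/9969.
Target odds = 0.85/0.15 = 17/3.
Need L⁵ ≥ 17/3 ÷ (31/9969) = 56491/31.
4⁵ = 1024 < 56491/31 ≤ 3125 = 5⁵, so L = 5.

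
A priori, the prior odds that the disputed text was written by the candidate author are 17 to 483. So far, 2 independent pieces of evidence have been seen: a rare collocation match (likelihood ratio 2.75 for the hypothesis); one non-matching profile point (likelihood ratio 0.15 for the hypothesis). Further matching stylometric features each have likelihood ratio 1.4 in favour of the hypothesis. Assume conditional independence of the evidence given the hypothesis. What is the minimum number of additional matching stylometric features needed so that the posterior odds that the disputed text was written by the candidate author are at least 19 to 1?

22

Prior odds = 17/483.
Combined Bayes factor of the evidence already in hand = 2.75 × 0.15 = 0.4125.
Odds after that evidence = (17/483) × 0.4125 = 187/12880.
Target odds = 19.
Need 1.4ⁿ ≥ 19 ÷ (187/12880) = 244720/187.
1.4²¹ ≈1171.36 falls short of 244720/187 but 1.4²² ≈1639.9 reaches it, so n = 22.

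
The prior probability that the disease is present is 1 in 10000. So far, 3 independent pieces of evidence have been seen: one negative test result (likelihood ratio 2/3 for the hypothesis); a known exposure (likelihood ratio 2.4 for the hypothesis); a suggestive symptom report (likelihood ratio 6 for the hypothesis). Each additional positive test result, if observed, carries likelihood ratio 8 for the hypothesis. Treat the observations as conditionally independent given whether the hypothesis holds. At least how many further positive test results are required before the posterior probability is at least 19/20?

Prior odds = 0.0001/0.9999 = 1/9999.
Combined Bayes factor of the evidence already in hand = (2/3) × 2.4 × 6 = 9.6.
Odds after that evidence = (1/9999) × 9.6 = 16/16665.
Target odds = 0.95/0.05 = 19.
Need 8ⁿ ≥ 19 ÷ (16/16665) = 19789.6875.
8⁴ = 4096 falls short of 19789.6875 but 8⁵ = 32768 reaches it, so n = 5.

5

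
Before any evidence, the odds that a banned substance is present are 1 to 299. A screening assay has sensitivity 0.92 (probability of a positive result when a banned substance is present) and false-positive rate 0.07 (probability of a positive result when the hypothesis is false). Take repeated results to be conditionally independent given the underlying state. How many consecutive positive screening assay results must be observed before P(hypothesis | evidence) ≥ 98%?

4

Prior odds = 1/299.
Likelihood ratio of a positive result = 0.92/0.07 = 92/7.
Target posterior odds = 0.98/0.02 = 49.
Need (1/299) × (92/7)ⁿ ≥ 49, i.e. (92/7)ⁿ ≥ 14651.
(92/7)³ = 778688/343 falls short of 14651 but (92/7)⁴ = 71639296/2401 reaches it, so n = 4.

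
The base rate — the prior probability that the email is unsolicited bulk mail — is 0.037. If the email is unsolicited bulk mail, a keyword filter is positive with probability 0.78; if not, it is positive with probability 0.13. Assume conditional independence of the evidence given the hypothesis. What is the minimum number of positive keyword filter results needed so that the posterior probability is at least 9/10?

Prior odds = 0.037/0.963 = 37/963.
Likelihood ratio of a positive = 0.78/0.13 = 6.
Target odds: 0.9 ÷ 0.1 = 9.
Require 6ⁿ ≥ 9 ÷ (37/963) = 8667/37.
6³ = 216 falls short of 8667/37 but 6⁴ = 1296 reaches it, so n = 4.

4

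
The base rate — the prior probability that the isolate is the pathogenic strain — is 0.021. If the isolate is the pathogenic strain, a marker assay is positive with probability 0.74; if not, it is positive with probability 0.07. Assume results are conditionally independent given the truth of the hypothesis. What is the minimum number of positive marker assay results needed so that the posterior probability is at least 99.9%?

Prior odds = 0.021/0.979 = 21/979.
Likelihood ratio of a positive = 0.74/0.07 = 74/7.
Target odds: 0.999 ÷ 0.001 = 999.
Require (74/7)ⁿ ≥ 999 ÷ (21/979) = 326007/7.
(74/7)⁴ = 29986576/2401 falls short of 326007/7 but (74/7)⁵ ≈132029 reaches it, so n = 5.

5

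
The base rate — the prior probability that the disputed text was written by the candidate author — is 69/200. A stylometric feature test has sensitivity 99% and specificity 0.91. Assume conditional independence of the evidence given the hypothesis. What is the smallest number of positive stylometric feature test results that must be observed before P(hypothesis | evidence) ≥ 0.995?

3

Prior odds: 0.345 ÷ 0.655 = 69/131.
False-positive rate = 1 − 0.91 = 0.09; likelihood ratio of a positive = 0.99/0.09 = 11.
Target posterior odds = 0.995/0.005 = 199.
Need (69/131) × 11ⁿ ≥ 199, i.e. 11ⁿ ≥ 26069/69.
11² = 121 falls short of 26069/69 but 11³ = 1331 reaches it, so n = 3.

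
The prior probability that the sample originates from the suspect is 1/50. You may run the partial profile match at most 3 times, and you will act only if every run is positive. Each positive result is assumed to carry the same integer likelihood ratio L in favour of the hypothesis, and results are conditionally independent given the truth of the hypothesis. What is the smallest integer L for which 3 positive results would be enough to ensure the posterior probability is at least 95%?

Prior odds = 0.02/0.98 = 1/49.
Target odds = 0.95/0.05 = 19.
Need L³ ≥ 19 ÷ (1/49) = 931.
9³ = 729 < 931 ≤ 1000 = 10³, so L = 10.

10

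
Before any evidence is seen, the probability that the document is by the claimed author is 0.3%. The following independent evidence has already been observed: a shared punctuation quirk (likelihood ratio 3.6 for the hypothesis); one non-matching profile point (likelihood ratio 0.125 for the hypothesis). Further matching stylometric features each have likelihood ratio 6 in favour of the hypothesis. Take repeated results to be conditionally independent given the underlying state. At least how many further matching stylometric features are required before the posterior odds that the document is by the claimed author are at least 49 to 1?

6

Prior odds = 0.003/0.997 = 3/997.
Combined Bayes factor of the evidence already in hand = 3.6 × 0.125 = 0.45.
Odds after that evidence = (3/997) × 0.45 = 27/19940.
Target odds = 49.
Need 6ⁿ ≥ 49 ÷ (27/19940) = 977060/27.
6⁵ = 7776 falls short of 977060/27 but 6⁶ = 46656 reaches it, so n = 6.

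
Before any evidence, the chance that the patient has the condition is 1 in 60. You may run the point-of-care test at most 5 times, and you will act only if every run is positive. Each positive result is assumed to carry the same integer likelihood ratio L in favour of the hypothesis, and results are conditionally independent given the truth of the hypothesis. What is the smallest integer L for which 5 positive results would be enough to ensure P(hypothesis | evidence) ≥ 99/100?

6

Prior odds = (1/60)/(59/60) = 1/59.
Target odds = 0.99/0.01 = 99.
Need L⁵ ≥ 99 ÷ (1/59) = 5841.
5⁵ = 3125 < 5841 ≤ 7776 = 6⁵, so L = 6.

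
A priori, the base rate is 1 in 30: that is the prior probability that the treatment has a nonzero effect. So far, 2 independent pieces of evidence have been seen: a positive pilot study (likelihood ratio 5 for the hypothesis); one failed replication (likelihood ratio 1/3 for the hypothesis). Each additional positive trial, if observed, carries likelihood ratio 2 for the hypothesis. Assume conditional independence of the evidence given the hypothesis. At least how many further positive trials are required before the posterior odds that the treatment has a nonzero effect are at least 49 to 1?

10

Prior odds = (1/30)/(29/30) = 1/29.
Combined Bayes factor of the evidence already in hand = 5 × (1/3) = 5/3.
Odds after that evidence = (1/29) × 5/3 = 5/87.
Target odds = 49.
Need 2ⁿ ≥ 49 ÷ (5/87) = 852.6.
2⁹ = 512 falls short of 852.6 but 2¹⁰ = 1024 reaches it, so n = 10.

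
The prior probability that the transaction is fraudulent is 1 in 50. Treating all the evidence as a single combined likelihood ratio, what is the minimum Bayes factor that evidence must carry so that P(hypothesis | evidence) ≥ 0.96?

1176

Prior odds = 0.02/0.98 = 1/49.
Target odds = 0.96/0.04 = 24.
Required Bayes factor = 24 ÷ (1/49) = 1176.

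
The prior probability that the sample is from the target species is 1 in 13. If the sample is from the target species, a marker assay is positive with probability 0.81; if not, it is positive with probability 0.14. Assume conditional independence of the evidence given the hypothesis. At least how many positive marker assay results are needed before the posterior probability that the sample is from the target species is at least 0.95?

4

Prior odds: (1/13) ÷ (12/13) = 1/12.
Likelihood ratio of a positive = 0.81/0.14 = 81/14.
Target posterior odds = 0.95/0.05 = 19.
Require (81/14)ⁿ ≥ 19 ÷ (1/12) = 228.
(81/14)³ = 531441/2744 falls short of 228 but (81/14)⁴ = 43046721/38416 reaches it, so n = 4.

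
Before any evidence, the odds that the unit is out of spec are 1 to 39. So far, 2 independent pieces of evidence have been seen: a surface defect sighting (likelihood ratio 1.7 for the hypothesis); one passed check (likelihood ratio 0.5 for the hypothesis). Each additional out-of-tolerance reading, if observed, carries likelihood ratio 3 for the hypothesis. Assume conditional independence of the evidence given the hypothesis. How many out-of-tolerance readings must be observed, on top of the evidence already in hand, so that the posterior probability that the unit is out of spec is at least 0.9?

6

Prior odds = 1/39.
Combined Bayes factor of the evidence already in hand = 1.7 × 0.5 = 0.85.
Odds after that evidence = (1/39) × 0.85 = 17/780.
Target odds = 0.9/0.1 = 9.
Need 3ⁿ ≥ 9 ÷ (17/780) = 7020/17.
3⁵ = 243 falls short of 7020/17 but 3⁶ = 729 reaches it, so n = 6.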